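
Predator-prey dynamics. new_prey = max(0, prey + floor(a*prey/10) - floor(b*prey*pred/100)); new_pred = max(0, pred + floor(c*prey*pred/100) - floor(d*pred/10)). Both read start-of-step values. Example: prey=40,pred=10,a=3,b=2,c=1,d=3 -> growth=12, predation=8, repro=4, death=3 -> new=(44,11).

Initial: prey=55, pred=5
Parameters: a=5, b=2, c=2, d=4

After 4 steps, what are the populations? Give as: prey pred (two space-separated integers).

Step 1: prey: 55+27-5=77; pred: 5+5-2=8
Step 2: prey: 77+38-12=103; pred: 8+12-3=17
Step 3: prey: 103+51-35=119; pred: 17+35-6=46
Step 4: prey: 119+59-109=69; pred: 46+109-18=137

Answer: 69 137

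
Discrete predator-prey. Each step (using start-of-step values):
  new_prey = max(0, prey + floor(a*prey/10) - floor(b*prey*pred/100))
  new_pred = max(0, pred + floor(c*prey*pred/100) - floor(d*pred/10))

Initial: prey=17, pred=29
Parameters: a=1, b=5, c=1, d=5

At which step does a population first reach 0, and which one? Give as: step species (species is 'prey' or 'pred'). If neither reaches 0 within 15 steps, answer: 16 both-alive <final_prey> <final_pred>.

Step 1: prey: 17+1-24=0; pred: 29+4-14=19
First extinction: prey at step 1

Answer: 1 prey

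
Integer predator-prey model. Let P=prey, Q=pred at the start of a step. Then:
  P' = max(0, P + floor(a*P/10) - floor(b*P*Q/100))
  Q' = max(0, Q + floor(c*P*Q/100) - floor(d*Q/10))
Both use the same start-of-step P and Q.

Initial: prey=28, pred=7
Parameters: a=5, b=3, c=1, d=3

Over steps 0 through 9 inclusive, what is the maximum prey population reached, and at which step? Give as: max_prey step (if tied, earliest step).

Step 1: prey: 28+14-5=37; pred: 7+1-2=6
Step 2: prey: 37+18-6=49; pred: 6+2-1=7
Step 3: prey: 49+24-10=63; pred: 7+3-2=8
Step 4: prey: 63+31-15=79; pred: 8+5-2=11
Step 5: prey: 79+39-26=92; pred: 11+8-3=16
Step 6: prey: 92+46-44=94; pred: 16+14-4=26
Step 7: prey: 94+47-73=68; pred: 26+24-7=43
Step 8: prey: 68+34-87=15; pred: 43+29-12=60
Step 9: prey: 15+7-27=0; pred: 60+9-18=51
Max prey = 94 at step 6

Answer: 94 6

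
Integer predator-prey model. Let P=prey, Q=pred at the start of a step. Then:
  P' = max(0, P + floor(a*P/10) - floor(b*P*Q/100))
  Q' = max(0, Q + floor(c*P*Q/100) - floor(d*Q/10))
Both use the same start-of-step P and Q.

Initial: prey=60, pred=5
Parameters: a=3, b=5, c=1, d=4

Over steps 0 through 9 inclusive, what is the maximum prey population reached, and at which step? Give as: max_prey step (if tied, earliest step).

Step 1: prey: 60+18-15=63; pred: 5+3-2=6
Step 2: prey: 63+18-18=63; pred: 6+3-2=7
Step 3: prey: 63+18-22=59; pred: 7+4-2=9
Step 4: prey: 59+17-26=50; pred: 9+5-3=11
Step 5: prey: 50+15-27=38; pred: 11+5-4=12
Step 6: prey: 38+11-22=27; pred: 12+4-4=12
Step 7: prey: 27+8-16=19; pred: 12+3-4=11
Step 8: prey: 19+5-10=14; pred: 11+2-4=9
Step 9: prey: 14+4-6=12; pred: 9+1-3=7
Max prey = 63 at step 1

Answer: 63 1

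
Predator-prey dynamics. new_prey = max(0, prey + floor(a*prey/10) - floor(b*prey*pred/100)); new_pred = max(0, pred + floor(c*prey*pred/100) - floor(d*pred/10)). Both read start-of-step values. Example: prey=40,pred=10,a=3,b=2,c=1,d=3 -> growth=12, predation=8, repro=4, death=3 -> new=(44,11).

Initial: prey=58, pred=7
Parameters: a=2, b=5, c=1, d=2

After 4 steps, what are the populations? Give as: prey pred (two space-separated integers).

Step 1: prey: 58+11-20=49; pred: 7+4-1=10
Step 2: prey: 49+9-24=34; pred: 10+4-2=12
Step 3: prey: 34+6-20=20; pred: 12+4-2=14
Step 4: prey: 20+4-14=10; pred: 14+2-2=14

Answer: 10 14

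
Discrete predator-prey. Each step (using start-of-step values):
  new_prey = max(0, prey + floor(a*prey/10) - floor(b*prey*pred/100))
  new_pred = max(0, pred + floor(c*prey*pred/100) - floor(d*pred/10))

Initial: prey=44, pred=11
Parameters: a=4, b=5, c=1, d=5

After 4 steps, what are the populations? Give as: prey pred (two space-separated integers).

Step 1: prey: 44+17-24=37; pred: 11+4-5=10
Step 2: prey: 37+14-18=33; pred: 10+3-5=8
Step 3: prey: 33+13-13=33; pred: 8+2-4=6
Step 4: prey: 33+13-9=37; pred: 6+1-3=4

Answer: 37 4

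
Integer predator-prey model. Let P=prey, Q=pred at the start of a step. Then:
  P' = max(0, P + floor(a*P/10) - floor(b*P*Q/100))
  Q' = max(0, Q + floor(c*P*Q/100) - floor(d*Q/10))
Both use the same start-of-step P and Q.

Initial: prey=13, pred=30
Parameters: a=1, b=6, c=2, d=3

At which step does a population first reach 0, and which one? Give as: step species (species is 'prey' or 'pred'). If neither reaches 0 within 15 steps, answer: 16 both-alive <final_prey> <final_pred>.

Answer: 1 prey

Derivation:
Step 1: prey: 13+1-23=0; pred: 30+7-9=28
First extinction: prey at step 1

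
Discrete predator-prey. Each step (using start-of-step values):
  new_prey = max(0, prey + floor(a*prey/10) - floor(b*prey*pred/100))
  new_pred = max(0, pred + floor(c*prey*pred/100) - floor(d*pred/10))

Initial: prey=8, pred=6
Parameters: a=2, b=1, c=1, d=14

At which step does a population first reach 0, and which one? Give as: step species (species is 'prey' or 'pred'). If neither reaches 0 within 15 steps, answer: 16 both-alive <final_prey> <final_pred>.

Answer: 1 pred

Derivation:
Step 1: prey: 8+1-0=9; pred: 6+0-8=0
First extinction: pred at step 1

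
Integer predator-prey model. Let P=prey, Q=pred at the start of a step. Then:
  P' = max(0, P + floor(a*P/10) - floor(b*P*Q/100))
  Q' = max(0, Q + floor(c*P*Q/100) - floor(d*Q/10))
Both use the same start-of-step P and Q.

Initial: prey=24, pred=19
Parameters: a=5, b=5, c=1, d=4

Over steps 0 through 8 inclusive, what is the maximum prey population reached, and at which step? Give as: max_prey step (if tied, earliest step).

Answer: 27 8

Derivation:
Step 1: prey: 24+12-22=14; pred: 19+4-7=16
Step 2: prey: 14+7-11=10; pred: 16+2-6=12
Step 3: prey: 10+5-6=9; pred: 12+1-4=9
Step 4: prey: 9+4-4=9; pred: 9+0-3=6
Step 5: prey: 9+4-2=11; pred: 6+0-2=4
Step 6: prey: 11+5-2=14; pred: 4+0-1=3
Step 7: prey: 14+7-2=19; pred: 3+0-1=2
Step 8: prey: 19+9-1=27; pred: 2+0-0=2
Max prey = 27 at step 8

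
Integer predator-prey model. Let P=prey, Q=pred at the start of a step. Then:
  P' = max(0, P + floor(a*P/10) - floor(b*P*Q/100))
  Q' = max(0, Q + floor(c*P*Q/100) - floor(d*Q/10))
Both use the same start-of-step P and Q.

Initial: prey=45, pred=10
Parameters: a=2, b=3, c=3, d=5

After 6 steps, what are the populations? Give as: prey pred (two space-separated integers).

Step 1: prey: 45+9-13=41; pred: 10+13-5=18
Step 2: prey: 41+8-22=27; pred: 18+22-9=31
Step 3: prey: 27+5-25=7; pred: 31+25-15=41
Step 4: prey: 7+1-8=0; pred: 41+8-20=29
Step 5: prey: 0+0-0=0; pred: 29+0-14=15
Step 6: prey: 0+0-0=0; pred: 15+0-7=8

Answer: 0 8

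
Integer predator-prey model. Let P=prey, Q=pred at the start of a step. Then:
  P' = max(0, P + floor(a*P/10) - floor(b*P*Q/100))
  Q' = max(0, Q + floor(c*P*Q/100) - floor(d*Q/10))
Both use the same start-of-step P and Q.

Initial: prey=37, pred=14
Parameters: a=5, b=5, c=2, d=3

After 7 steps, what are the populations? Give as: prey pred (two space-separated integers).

Step 1: prey: 37+18-25=30; pred: 14+10-4=20
Step 2: prey: 30+15-30=15; pred: 20+12-6=26
Step 3: prey: 15+7-19=3; pred: 26+7-7=26
Step 4: prey: 3+1-3=1; pred: 26+1-7=20
Step 5: prey: 1+0-1=0; pred: 20+0-6=14
Step 6: prey: 0+0-0=0; pred: 14+0-4=10
Step 7: prey: 0+0-0=0; pred: 10+0-3=7

Answer: 0 7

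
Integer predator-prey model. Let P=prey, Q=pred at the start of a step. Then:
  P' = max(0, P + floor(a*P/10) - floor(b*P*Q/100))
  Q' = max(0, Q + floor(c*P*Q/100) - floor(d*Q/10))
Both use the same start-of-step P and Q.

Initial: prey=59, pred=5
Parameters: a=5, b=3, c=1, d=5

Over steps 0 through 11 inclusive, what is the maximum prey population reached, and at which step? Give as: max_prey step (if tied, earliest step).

Answer: 164 4

Derivation:
Step 1: prey: 59+29-8=80; pred: 5+2-2=5
Step 2: prey: 80+40-12=108; pred: 5+4-2=7
Step 3: prey: 108+54-22=140; pred: 7+7-3=11
Step 4: prey: 140+70-46=164; pred: 11+15-5=21
Step 5: prey: 164+82-103=143; pred: 21+34-10=45
Step 6: prey: 143+71-193=21; pred: 45+64-22=87
Step 7: prey: 21+10-54=0; pred: 87+18-43=62
Step 8: prey: 0+0-0=0; pred: 62+0-31=31
Step 9: prey: 0+0-0=0; pred: 31+0-15=16
Step 10: prey: 0+0-0=0; pred: 16+0-8=8
Step 11: prey: 0+0-0=0; pred: 8+0-4=4
Max prey = 164 at step 4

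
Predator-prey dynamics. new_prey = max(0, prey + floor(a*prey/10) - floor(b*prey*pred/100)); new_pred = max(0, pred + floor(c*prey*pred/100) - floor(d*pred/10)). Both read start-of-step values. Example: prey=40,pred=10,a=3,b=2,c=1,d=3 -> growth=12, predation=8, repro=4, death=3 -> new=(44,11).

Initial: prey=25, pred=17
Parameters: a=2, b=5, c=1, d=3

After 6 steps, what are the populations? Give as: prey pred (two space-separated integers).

Answer: 1 4

Derivation:
Step 1: prey: 25+5-21=9; pred: 17+4-5=16
Step 2: prey: 9+1-7=3; pred: 16+1-4=13
Step 3: prey: 3+0-1=2; pred: 13+0-3=10
Step 4: prey: 2+0-1=1; pred: 10+0-3=7
Step 5: prey: 1+0-0=1; pred: 7+0-2=5
Step 6: prey: 1+0-0=1; pred: 5+0-1=4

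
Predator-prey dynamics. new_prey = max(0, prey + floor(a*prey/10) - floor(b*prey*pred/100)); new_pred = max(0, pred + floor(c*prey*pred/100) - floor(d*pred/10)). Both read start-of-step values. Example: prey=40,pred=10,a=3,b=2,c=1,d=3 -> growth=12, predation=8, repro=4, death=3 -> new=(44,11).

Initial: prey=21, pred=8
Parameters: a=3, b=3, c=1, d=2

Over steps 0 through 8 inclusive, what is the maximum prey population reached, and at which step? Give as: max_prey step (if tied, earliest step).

Answer: 28 6

Derivation:
Step 1: prey: 21+6-5=22; pred: 8+1-1=8
Step 2: prey: 22+6-5=23; pred: 8+1-1=8
Step 3: prey: 23+6-5=24; pred: 8+1-1=8
Step 4: prey: 24+7-5=26; pred: 8+1-1=8
Step 5: prey: 26+7-6=27; pred: 8+2-1=9
Step 6: prey: 27+8-7=28; pred: 9+2-1=10
Step 7: prey: 28+8-8=28; pred: 10+2-2=10
Step 8: prey: 28+8-8=28; pred: 10+2-2=10
Max prey = 28 at step 6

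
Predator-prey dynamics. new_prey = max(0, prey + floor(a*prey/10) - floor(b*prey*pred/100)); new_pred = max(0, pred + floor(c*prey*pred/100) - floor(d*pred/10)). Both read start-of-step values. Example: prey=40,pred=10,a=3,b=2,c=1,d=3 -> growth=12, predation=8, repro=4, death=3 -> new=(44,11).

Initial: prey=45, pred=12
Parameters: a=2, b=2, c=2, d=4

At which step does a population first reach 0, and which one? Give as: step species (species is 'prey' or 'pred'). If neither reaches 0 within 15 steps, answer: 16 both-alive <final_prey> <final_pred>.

Step 1: prey: 45+9-10=44; pred: 12+10-4=18
Step 2: prey: 44+8-15=37; pred: 18+15-7=26
Step 3: prey: 37+7-19=25; pred: 26+19-10=35
Step 4: prey: 25+5-17=13; pred: 35+17-14=38
Step 5: prey: 13+2-9=6; pred: 38+9-15=32
Step 6: prey: 6+1-3=4; pred: 32+3-12=23
Step 7: prey: 4+0-1=3; pred: 23+1-9=15
Step 8: prey: 3+0-0=3; pred: 15+0-6=9
Step 9: prey: 3+0-0=3; pred: 9+0-3=6
Step 10: prey: 3+0-0=3; pred: 6+0-2=4
Step 11: prey: 3+0-0=3; pred: 4+0-1=3
Step 12: prey: 3+0-0=3; pred: 3+0-1=2
Step 13: prey: 3+0-0=3; pred: 2+0-0=2
Steps 14-15: state stable at prey=3, pred=2 (no change)
No extinction within 15 steps

Answer: 16 both-alive 3 2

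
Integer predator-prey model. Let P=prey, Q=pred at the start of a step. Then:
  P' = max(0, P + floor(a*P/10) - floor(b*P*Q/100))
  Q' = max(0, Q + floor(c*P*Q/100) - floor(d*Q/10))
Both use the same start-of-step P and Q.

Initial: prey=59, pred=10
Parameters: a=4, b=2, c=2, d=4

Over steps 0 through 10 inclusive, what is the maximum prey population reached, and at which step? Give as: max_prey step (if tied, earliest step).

Answer: 75 2

Derivation:
Step 1: prey: 59+23-11=71; pred: 10+11-4=17
Step 2: prey: 71+28-24=75; pred: 17+24-6=35
Step 3: prey: 75+30-52=53; pred: 35+52-14=73
Step 4: prey: 53+21-77=0; pred: 73+77-29=121
Step 5: prey: 0+0-0=0; pred: 121+0-48=73
Step 6: prey: 0+0-0=0; pred: 73+0-29=44
Step 7: prey: 0+0-0=0; pred: 44+0-17=27
Step 8: prey: 0+0-0=0; pred: 27+0-10=17
Step 9: prey: 0+0-0=0; pred: 17+0-6=11
Step 10: prey: 0+0-0=0; pred: 11+0-4=7
Max prey = 75 at step 2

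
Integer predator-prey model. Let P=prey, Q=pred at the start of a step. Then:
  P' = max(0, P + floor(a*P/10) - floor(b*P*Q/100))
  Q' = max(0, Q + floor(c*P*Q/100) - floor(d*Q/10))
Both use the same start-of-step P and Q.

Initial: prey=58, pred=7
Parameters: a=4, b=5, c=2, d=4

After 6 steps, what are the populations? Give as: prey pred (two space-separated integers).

Answer: 0 11

Derivation:
Step 1: prey: 58+23-20=61; pred: 7+8-2=13
Step 2: prey: 61+24-39=46; pred: 13+15-5=23
Step 3: prey: 46+18-52=12; pred: 23+21-9=35
Step 4: prey: 12+4-21=0; pred: 35+8-14=29
Step 5: prey: 0+0-0=0; pred: 29+0-11=18
Step 6: prey: 0+0-0=0; pred: 18+0-7=11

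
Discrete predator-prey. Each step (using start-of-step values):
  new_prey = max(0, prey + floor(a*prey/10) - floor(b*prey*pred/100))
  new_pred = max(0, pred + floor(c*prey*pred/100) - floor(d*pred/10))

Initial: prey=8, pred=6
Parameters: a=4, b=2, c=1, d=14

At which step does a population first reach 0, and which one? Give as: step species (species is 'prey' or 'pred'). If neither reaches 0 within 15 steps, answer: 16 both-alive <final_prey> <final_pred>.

Step 1: prey: 8+3-0=11; pred: 6+0-8=0
First extinction: pred at step 1

Answer: 1 pred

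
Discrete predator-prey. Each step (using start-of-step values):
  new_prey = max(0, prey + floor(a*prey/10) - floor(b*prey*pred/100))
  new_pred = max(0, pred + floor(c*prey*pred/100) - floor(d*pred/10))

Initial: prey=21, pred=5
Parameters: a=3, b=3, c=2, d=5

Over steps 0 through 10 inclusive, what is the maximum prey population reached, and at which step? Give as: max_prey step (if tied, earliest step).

Step 1: prey: 21+6-3=24; pred: 5+2-2=5
Step 2: prey: 24+7-3=28; pred: 5+2-2=5
Step 3: prey: 28+8-4=32; pred: 5+2-2=5
Step 4: prey: 32+9-4=37; pred: 5+3-2=6
Step 5: prey: 37+11-6=42; pred: 6+4-3=7
Step 6: prey: 42+12-8=46; pred: 7+5-3=9
Step 7: prey: 46+13-12=47; pred: 9+8-4=13
Step 8: prey: 47+14-18=43; pred: 13+12-6=19
Step 9: prey: 43+12-24=31; pred: 19+16-9=26
Step 10: prey: 31+9-24=16; pred: 26+16-13=29
Max prey = 47 at step 7

Answer: 47 7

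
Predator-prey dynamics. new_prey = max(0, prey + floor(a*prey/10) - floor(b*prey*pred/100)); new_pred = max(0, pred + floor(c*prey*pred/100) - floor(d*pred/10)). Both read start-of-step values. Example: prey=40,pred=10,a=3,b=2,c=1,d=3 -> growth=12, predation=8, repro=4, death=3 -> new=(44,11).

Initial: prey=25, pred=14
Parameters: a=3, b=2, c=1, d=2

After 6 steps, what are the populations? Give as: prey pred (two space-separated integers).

Step 1: prey: 25+7-7=25; pred: 14+3-2=15
Step 2: prey: 25+7-7=25; pred: 15+3-3=15
Step 3: prey: 25+7-7=25; pred: 15+3-3=15
Step 4: prey: 25+7-7=25; pred: 15+3-3=15
Step 5: prey: 25+7-7=25; pred: 15+3-3=15
Step 6: prey: 25+7-7=25; pred: 15+3-3=15

Answer: 25 15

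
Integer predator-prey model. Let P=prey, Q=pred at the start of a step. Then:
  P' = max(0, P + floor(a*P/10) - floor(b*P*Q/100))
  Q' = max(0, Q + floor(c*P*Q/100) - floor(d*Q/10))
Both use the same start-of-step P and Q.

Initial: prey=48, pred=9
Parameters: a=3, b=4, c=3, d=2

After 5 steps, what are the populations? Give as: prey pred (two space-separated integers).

Step 1: prey: 48+14-17=45; pred: 9+12-1=20
Step 2: prey: 45+13-36=22; pred: 20+27-4=43
Step 3: prey: 22+6-37=0; pred: 43+28-8=63
Step 4: prey: 0+0-0=0; pred: 63+0-12=51
Step 5: prey: 0+0-0=0; pred: 51+0-10=41

Answer: 0 41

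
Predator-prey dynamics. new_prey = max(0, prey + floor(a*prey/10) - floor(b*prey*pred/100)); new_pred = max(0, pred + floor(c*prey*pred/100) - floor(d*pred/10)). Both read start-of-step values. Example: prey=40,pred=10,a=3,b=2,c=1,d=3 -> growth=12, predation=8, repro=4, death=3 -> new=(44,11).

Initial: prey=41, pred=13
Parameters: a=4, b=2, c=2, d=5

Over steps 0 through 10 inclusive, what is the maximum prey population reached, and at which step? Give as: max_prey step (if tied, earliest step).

Answer: 50 2

Derivation:
Step 1: prey: 41+16-10=47; pred: 13+10-6=17
Step 2: prey: 47+18-15=50; pred: 17+15-8=24
Step 3: prey: 50+20-24=46; pred: 24+24-12=36
Step 4: prey: 46+18-33=31; pred: 36+33-18=51
Step 5: prey: 31+12-31=12; pred: 51+31-25=57
Step 6: prey: 12+4-13=3; pred: 57+13-28=42
Step 7: prey: 3+1-2=2; pred: 42+2-21=23
Step 8: prey: 2+0-0=2; pred: 23+0-11=12
Step 9: prey: 2+0-0=2; pred: 12+0-6=6
Step 10: prey: 2+0-0=2; pred: 6+0-3=3
Max prey = 50 at step 2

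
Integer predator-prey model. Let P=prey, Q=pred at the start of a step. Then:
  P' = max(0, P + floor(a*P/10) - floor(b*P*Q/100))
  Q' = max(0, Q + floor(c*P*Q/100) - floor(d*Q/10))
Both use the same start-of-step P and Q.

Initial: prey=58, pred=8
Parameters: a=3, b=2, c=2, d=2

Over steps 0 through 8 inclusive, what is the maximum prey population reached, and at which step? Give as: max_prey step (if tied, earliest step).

Answer: 66 1

Derivation:
Step 1: prey: 58+17-9=66; pred: 8+9-1=16
Step 2: prey: 66+19-21=64; pred: 16+21-3=34
Step 3: prey: 64+19-43=40; pred: 34+43-6=71
Step 4: prey: 40+12-56=0; pred: 71+56-14=113
Step 5: prey: 0+0-0=0; pred: 113+0-22=91
Step 6: prey: 0+0-0=0; pred: 91+0-18=73
Step 7: prey: 0+0-0=0; pred: 73+0-14=59
Step 8: prey: 0+0-0=0; pred: 59+0-11=48
Max prey = 66 at step 1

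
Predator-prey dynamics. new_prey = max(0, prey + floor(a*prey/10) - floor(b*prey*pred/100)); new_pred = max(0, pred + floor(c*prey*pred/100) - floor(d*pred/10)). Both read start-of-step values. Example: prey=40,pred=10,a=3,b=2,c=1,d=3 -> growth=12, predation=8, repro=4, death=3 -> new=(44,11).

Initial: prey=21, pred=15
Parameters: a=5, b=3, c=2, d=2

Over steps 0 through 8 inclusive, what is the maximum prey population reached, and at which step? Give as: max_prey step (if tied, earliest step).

Step 1: prey: 21+10-9=22; pred: 15+6-3=18
Step 2: prey: 22+11-11=22; pred: 18+7-3=22
Step 3: prey: 22+11-14=19; pred: 22+9-4=27
Step 4: prey: 19+9-15=13; pred: 27+10-5=32
Step 5: prey: 13+6-12=7; pred: 32+8-6=34
Step 6: prey: 7+3-7=3; pred: 34+4-6=32
Step 7: prey: 3+1-2=2; pred: 32+1-6=27
Step 8: prey: 2+1-1=2; pred: 27+1-5=23
Max prey = 22 at step 1

Answer: 22 1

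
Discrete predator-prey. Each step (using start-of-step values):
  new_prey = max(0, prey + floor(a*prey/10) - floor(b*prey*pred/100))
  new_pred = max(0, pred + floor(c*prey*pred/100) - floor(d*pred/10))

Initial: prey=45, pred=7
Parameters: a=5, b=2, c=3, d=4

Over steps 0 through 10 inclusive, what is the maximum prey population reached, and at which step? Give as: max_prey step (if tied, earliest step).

Step 1: prey: 45+22-6=61; pred: 7+9-2=14
Step 2: prey: 61+30-17=74; pred: 14+25-5=34
Step 3: prey: 74+37-50=61; pred: 34+75-13=96
Step 4: prey: 61+30-117=0; pred: 96+175-38=233
Step 5: prey: 0+0-0=0; pred: 233+0-93=140
Step 6: prey: 0+0-0=0; pred: 140+0-56=84
Step 7: prey: 0+0-0=0; pred: 84+0-33=51
Step 8: prey: 0+0-0=0; pred: 51+0-20=31
Step 9: prey: 0+0-0=0; pred: 31+0-12=19
Step 10: prey: 0+0-0=0; pred: 19+0-7=12
Max prey = 74 at step 2

Answer: 74 2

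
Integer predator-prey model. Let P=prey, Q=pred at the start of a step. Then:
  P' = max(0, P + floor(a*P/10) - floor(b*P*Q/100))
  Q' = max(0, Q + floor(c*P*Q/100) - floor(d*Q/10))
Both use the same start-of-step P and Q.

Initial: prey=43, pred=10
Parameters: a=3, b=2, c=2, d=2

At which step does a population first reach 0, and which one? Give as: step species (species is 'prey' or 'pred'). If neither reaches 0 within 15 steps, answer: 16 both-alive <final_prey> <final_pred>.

Answer: 5 prey

Derivation:
Step 1: prey: 43+12-8=47; pred: 10+8-2=16
Step 2: prey: 47+14-15=46; pred: 16+15-3=28
Step 3: prey: 46+13-25=34; pred: 28+25-5=48
Step 4: prey: 34+10-32=12; pred: 48+32-9=71
Step 5: prey: 12+3-17=0; pred: 71+17-14=74
First extinction: prey at step 5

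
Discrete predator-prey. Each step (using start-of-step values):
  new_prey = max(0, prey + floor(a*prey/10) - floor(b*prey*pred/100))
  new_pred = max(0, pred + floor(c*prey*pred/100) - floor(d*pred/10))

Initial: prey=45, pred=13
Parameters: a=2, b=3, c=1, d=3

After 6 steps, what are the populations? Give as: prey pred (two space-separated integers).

Answer: 10 11

Derivation:
Step 1: prey: 45+9-17=37; pred: 13+5-3=15
Step 2: prey: 37+7-16=28; pred: 15+5-4=16
Step 3: prey: 28+5-13=20; pred: 16+4-4=16
Step 4: prey: 20+4-9=15; pred: 16+3-4=15
Step 5: prey: 15+3-6=12; pred: 15+2-4=13
Step 6: prey: 12+2-4=10; pred: 13+1-3=11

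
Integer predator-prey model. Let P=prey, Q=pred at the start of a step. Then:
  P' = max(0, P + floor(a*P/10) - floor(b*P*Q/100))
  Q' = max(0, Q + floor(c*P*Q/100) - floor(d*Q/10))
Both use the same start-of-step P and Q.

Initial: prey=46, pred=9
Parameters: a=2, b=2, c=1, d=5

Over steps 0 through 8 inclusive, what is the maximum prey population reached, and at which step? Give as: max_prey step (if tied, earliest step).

Answer: 54 8

Derivation:
Step 1: prey: 46+9-8=47; pred: 9+4-4=9
Step 2: prey: 47+9-8=48; pred: 9+4-4=9
Step 3: prey: 48+9-8=49; pred: 9+4-4=9
Step 4: prey: 49+9-8=50; pred: 9+4-4=9
Step 5: prey: 50+10-9=51; pred: 9+4-4=9
Step 6: prey: 51+10-9=52; pred: 9+4-4=9
Step 7: prey: 52+10-9=53; pred: 9+4-4=9
Step 8: prey: 53+10-9=54; pred: 9+4-4=9
Max prey = 54 at step 8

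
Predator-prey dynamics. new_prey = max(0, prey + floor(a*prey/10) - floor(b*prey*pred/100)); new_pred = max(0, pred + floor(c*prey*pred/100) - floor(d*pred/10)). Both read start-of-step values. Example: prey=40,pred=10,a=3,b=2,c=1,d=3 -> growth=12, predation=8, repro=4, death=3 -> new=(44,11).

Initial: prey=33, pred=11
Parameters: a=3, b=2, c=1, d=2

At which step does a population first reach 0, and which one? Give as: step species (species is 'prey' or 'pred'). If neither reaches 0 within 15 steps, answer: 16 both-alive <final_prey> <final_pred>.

Answer: 16 both-alive 4 12

Derivation:
Step 1: prey: 33+9-7=35; pred: 11+3-2=12
Step 2: prey: 35+10-8=37; pred: 12+4-2=14
Step 3: prey: 37+11-10=38; pred: 14+5-2=17
Step 4: prey: 38+11-12=37; pred: 17+6-3=20
Step 5: prey: 37+11-14=34; pred: 20+7-4=23
Step 6: prey: 34+10-15=29; pred: 23+7-4=26
Step 7: prey: 29+8-15=22; pred: 26+7-5=28
Step 8: prey: 22+6-12=16; pred: 28+6-5=29
Step 9: prey: 16+4-9=11; pred: 29+4-5=28
Step 10: prey: 11+3-6=8; pred: 28+3-5=26
Step 11: prey: 8+2-4=6; pred: 26+2-5=23
Step 12: prey: 6+1-2=5; pred: 23+1-4=20
Step 13: prey: 5+1-2=4; pred: 20+1-4=17
Step 14: prey: 4+1-1=4; pred: 17+0-3=14
Step 15: prey: 4+1-1=4; pred: 14+0-2=12
No extinction within 15 steps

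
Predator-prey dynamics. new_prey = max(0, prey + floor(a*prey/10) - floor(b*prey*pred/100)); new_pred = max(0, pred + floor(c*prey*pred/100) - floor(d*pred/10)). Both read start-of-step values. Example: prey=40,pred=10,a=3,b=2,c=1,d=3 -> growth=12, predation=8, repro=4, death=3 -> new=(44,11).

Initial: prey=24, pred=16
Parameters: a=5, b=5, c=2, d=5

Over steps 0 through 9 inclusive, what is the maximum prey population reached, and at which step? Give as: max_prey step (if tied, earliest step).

Answer: 38 9

Derivation:
Step 1: prey: 24+12-19=17; pred: 16+7-8=15
Step 2: prey: 17+8-12=13; pred: 15+5-7=13
Step 3: prey: 13+6-8=11; pred: 13+3-6=10
Step 4: prey: 11+5-5=11; pred: 10+2-5=7
Step 5: prey: 11+5-3=13; pred: 7+1-3=5
Step 6: prey: 13+6-3=16; pred: 5+1-2=4
Step 7: prey: 16+8-3=21; pred: 4+1-2=3
Step 8: prey: 21+10-3=28; pred: 3+1-1=3
Step 9: prey: 28+14-4=38; pred: 3+1-1=3
Max prey = 38 at step 9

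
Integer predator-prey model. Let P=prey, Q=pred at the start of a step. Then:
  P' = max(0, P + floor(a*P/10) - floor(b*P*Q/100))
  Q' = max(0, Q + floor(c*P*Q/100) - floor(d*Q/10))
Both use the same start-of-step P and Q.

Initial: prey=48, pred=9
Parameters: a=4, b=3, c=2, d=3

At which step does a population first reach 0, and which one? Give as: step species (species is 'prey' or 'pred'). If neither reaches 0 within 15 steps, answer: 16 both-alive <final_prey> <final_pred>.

Step 1: prey: 48+19-12=55; pred: 9+8-2=15
Step 2: prey: 55+22-24=53; pred: 15+16-4=27
Step 3: prey: 53+21-42=32; pred: 27+28-8=47
Step 4: prey: 32+12-45=0; pred: 47+30-14=63
First extinction: prey at step 4

Answer: 4 prey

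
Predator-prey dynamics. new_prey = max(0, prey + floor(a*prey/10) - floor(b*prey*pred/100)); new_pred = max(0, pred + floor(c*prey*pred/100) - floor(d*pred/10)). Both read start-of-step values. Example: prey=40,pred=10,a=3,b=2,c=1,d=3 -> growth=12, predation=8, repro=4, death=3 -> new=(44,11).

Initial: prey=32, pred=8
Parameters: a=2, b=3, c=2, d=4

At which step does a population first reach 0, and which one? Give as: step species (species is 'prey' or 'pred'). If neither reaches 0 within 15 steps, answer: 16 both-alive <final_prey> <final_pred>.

Answer: 16 both-alive 16 2

Derivation:
Step 1: prey: 32+6-7=31; pred: 8+5-3=10
Step 2: prey: 31+6-9=28; pred: 10+6-4=12
Step 3: prey: 28+5-10=23; pred: 12+6-4=14
Step 4: prey: 23+4-9=18; pred: 14+6-5=15
Step 5: prey: 18+3-8=13; pred: 15+5-6=14
Step 6: prey: 13+2-5=10; pred: 14+3-5=12
Step 7: prey: 10+2-3=9; pred: 12+2-4=10
Step 8: prey: 9+1-2=8; pred: 10+1-4=7
Step 9: prey: 8+1-1=8; pred: 7+1-2=6
Step 10: prey: 8+1-1=8; pred: 6+0-2=4
Step 11: prey: 8+1-0=9; pred: 4+0-1=3
Step 12: prey: 9+1-0=10; pred: 3+0-1=2
Step 13: prey: 10+2-0=12; pred: 2+0-0=2
Step 14: prey: 12+2-0=14; pred: 2+0-0=2
Step 15: prey: 14+2-0=16; pred: 2+0-0=2
No extinction within 15 steps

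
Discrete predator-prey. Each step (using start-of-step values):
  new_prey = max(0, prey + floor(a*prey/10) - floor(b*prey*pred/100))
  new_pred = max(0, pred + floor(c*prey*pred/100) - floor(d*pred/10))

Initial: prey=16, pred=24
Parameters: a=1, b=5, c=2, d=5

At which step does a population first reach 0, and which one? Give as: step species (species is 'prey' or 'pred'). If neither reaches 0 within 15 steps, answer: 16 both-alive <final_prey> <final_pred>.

Step 1: prey: 16+1-19=0; pred: 24+7-12=19
First extinction: prey at step 1

Answer: 1 prey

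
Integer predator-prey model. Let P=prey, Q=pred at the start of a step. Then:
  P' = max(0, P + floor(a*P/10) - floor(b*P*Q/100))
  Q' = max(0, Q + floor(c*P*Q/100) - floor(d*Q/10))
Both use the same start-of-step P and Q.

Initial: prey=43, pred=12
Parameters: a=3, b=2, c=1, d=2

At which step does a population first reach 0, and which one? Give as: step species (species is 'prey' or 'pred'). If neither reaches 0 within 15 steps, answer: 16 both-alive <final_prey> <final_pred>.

Answer: 16 both-alive 5 8

Derivation:
Step 1: prey: 43+12-10=45; pred: 12+5-2=15
Step 2: prey: 45+13-13=45; pred: 15+6-3=18
Step 3: prey: 45+13-16=42; pred: 18+8-3=23
Step 4: prey: 42+12-19=35; pred: 23+9-4=28
Step 5: prey: 35+10-19=26; pred: 28+9-5=32
Step 6: prey: 26+7-16=17; pred: 32+8-6=34
Step 7: prey: 17+5-11=11; pred: 34+5-6=33
Step 8: prey: 11+3-7=7; pred: 33+3-6=30
Step 9: prey: 7+2-4=5; pred: 30+2-6=26
Step 10: prey: 5+1-2=4; pred: 26+1-5=22
Step 11: prey: 4+1-1=4; pred: 22+0-4=18
Step 12: prey: 4+1-1=4; pred: 18+0-3=15
Step 13: prey: 4+1-1=4; pred: 15+0-3=12
Step 14: prey: 4+1-0=5; pred: 12+0-2=10
Step 15: prey: 5+1-1=5; pred: 10+0-2=8
No extinction within 15 steps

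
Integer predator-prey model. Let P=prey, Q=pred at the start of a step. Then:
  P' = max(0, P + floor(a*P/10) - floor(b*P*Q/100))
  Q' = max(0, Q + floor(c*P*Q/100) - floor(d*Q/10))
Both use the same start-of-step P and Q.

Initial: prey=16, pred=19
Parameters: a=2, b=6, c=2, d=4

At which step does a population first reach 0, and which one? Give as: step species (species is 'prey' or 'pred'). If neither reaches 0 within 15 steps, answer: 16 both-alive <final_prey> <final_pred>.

Step 1: prey: 16+3-18=1; pred: 19+6-7=18
Step 2: prey: 1+0-1=0; pred: 18+0-7=11
First extinction: prey at step 2

Answer: 2 prey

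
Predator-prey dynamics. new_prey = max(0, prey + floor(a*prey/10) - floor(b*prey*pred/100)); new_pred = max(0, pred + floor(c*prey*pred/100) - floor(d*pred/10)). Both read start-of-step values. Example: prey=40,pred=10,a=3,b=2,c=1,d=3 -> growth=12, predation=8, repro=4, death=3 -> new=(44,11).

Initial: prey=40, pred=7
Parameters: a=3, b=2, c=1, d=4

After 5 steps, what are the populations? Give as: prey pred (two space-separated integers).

Answer: 76 14

Derivation:
Step 1: prey: 40+12-5=47; pred: 7+2-2=7
Step 2: prey: 47+14-6=55; pred: 7+3-2=8
Step 3: prey: 55+16-8=63; pred: 8+4-3=9
Step 4: prey: 63+18-11=70; pred: 9+5-3=11
Step 5: prey: 70+21-15=76; pred: 11+7-4=14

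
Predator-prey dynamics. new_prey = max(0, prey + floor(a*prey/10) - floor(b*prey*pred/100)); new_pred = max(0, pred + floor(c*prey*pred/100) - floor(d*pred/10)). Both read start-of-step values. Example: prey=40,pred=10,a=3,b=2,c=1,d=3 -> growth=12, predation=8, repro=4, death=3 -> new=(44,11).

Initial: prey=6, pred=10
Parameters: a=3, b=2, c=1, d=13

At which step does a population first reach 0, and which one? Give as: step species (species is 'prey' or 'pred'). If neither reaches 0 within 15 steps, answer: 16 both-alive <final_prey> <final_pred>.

Answer: 1 pred

Derivation:
Step 1: prey: 6+1-1=6; pred: 10+0-13=0
First extinction: pred at step 1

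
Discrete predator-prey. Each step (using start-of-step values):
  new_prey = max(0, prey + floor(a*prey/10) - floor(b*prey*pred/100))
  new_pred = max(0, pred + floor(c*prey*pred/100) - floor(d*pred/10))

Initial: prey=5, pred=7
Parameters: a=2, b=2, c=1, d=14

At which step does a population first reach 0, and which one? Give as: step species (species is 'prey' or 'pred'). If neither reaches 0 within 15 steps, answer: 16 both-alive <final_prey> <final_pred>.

Step 1: prey: 5+1-0=6; pred: 7+0-9=0
First extinction: pred at step 1

Answer: 1 pred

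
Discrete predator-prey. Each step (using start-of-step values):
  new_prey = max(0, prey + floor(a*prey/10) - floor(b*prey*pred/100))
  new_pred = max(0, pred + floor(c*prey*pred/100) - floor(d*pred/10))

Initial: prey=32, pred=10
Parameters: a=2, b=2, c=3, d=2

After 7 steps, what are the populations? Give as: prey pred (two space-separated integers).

Step 1: prey: 32+6-6=32; pred: 10+9-2=17
Step 2: prey: 32+6-10=28; pred: 17+16-3=30
Step 3: prey: 28+5-16=17; pred: 30+25-6=49
Step 4: prey: 17+3-16=4; pred: 49+24-9=64
Step 5: prey: 4+0-5=0; pred: 64+7-12=59
Step 6: prey: 0+0-0=0; pred: 59+0-11=48
Step 7: prey: 0+0-0=0; pred: 48+0-9=39

Answer: 0 39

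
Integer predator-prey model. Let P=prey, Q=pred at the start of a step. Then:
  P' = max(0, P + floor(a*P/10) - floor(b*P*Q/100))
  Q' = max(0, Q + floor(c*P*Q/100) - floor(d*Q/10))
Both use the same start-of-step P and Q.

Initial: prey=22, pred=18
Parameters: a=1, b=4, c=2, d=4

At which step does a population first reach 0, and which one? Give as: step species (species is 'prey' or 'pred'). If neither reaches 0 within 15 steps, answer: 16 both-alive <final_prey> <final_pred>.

Step 1: prey: 22+2-15=9; pred: 18+7-7=18
Step 2: prey: 9+0-6=3; pred: 18+3-7=14
Step 3: prey: 3+0-1=2; pred: 14+0-5=9
Step 4: prey: 2+0-0=2; pred: 9+0-3=6
Step 5: prey: 2+0-0=2; pred: 6+0-2=4
Step 6: prey: 2+0-0=2; pred: 4+0-1=3
Step 7: prey: 2+0-0=2; pred: 3+0-1=2
Step 8: prey: 2+0-0=2; pred: 2+0-0=2
Steps 9-15: state stable at prey=2, pred=2 (no change)
No extinction within 15 steps

Answer: 16 both-alive 2 2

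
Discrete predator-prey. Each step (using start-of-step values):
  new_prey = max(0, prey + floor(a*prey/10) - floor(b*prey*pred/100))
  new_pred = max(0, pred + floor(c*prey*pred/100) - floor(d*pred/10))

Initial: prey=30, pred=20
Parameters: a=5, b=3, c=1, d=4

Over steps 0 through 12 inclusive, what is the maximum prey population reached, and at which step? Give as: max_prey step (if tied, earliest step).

Step 1: prey: 30+15-18=27; pred: 20+6-8=18
Step 2: prey: 27+13-14=26; pred: 18+4-7=15
Step 3: prey: 26+13-11=28; pred: 15+3-6=12
Step 4: prey: 28+14-10=32; pred: 12+3-4=11
Step 5: prey: 32+16-10=38; pred: 11+3-4=10
Step 6: prey: 38+19-11=46; pred: 10+3-4=9
Step 7: prey: 46+23-12=57; pred: 9+4-3=10
Step 8: prey: 57+28-17=68; pred: 10+5-4=11
Step 9: prey: 68+34-22=80; pred: 11+7-4=14
Step 10: prey: 80+40-33=87; pred: 14+11-5=20
Step 11: prey: 87+43-52=78; pred: 20+17-8=29
Step 12: prey: 78+39-67=50; pred: 29+22-11=40
Max prey = 87 at step 10

Answer: 87 10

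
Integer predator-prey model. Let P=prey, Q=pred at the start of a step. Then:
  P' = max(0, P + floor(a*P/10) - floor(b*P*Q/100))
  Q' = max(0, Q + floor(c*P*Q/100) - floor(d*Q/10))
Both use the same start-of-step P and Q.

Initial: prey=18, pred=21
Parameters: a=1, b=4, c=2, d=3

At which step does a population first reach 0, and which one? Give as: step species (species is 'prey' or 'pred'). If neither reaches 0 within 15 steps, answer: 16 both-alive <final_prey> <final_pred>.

Answer: 16 both-alive 1 3

Derivation:
Step 1: prey: 18+1-15=4; pred: 21+7-6=22
Step 2: prey: 4+0-3=1; pred: 22+1-6=17
Step 3: prey: 1+0-0=1; pred: 17+0-5=12
Step 4: prey: 1+0-0=1; pred: 12+0-3=9
Step 5: prey: 1+0-0=1; pred: 9+0-2=7
Step 6: prey: 1+0-0=1; pred: 7+0-2=5
Step 7: prey: 1+0-0=1; pred: 5+0-1=4
Step 8: prey: 1+0-0=1; pred: 4+0-1=3
Step 9: prey: 1+0-0=1; pred: 3+0-0=3
Steps 10-15: state stable at prey=1, pred=3 (no change)
No extinction within 15 steps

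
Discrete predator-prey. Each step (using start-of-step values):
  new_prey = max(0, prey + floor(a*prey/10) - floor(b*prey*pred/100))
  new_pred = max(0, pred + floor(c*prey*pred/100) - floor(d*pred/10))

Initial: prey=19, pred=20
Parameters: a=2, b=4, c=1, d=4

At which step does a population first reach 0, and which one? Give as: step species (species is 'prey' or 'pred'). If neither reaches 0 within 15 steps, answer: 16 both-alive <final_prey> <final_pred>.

Step 1: prey: 19+3-15=7; pred: 20+3-8=15
Step 2: prey: 7+1-4=4; pred: 15+1-6=10
Step 3: prey: 4+0-1=3; pred: 10+0-4=6
Step 4: prey: 3+0-0=3; pred: 6+0-2=4
Step 5: prey: 3+0-0=3; pred: 4+0-1=3
Step 6: prey: 3+0-0=3; pred: 3+0-1=2
Step 7: prey: 3+0-0=3; pred: 2+0-0=2
Steps 8-15: state stable at prey=3, pred=2 (no change)
No extinction within 15 steps

Answer: 16 both-alive 3 2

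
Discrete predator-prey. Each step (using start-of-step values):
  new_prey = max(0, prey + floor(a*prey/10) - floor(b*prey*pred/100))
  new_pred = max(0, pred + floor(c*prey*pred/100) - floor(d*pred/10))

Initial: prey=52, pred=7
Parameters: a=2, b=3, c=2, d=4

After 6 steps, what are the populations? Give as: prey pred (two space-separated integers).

Step 1: prey: 52+10-10=52; pred: 7+7-2=12
Step 2: prey: 52+10-18=44; pred: 12+12-4=20
Step 3: prey: 44+8-26=26; pred: 20+17-8=29
Step 4: prey: 26+5-22=9; pred: 29+15-11=33
Step 5: prey: 9+1-8=2; pred: 33+5-13=25
Step 6: prey: 2+0-1=1; pred: 25+1-10=16

Answer: 1 16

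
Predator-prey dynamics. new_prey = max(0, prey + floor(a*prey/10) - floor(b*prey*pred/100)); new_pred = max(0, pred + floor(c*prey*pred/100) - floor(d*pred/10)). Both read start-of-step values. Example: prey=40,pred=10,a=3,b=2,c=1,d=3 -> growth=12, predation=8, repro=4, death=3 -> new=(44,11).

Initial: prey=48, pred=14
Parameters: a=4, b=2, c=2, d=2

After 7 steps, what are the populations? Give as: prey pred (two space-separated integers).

Step 1: prey: 48+19-13=54; pred: 14+13-2=25
Step 2: prey: 54+21-27=48; pred: 25+27-5=47
Step 3: prey: 48+19-45=22; pred: 47+45-9=83
Step 4: prey: 22+8-36=0; pred: 83+36-16=103
Step 5: prey: 0+0-0=0; pred: 103+0-20=83
Step 6: prey: 0+0-0=0; pred: 83+0-16=67
Step 7: prey: 0+0-0=0; pred: 67+0-13=54

Answer: 0 54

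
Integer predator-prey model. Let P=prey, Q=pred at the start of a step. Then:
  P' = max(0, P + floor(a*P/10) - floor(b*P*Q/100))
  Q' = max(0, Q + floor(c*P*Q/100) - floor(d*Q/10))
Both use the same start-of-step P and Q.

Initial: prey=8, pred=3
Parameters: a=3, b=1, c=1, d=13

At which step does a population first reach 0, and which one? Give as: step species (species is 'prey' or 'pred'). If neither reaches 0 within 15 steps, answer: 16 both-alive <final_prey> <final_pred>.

Answer: 1 pred

Derivation:
Step 1: prey: 8+2-0=10; pred: 3+0-3=0
First extinction: pred at step 1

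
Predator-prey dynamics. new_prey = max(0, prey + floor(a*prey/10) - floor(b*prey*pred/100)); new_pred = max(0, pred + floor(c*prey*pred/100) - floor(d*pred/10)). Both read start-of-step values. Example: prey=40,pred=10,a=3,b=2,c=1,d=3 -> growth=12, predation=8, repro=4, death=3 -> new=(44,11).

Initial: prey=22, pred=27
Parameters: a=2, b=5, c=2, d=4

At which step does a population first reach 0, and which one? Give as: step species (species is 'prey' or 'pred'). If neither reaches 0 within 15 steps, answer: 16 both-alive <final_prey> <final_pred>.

Answer: 1 prey

Derivation:
Step 1: prey: 22+4-29=0; pred: 27+11-10=28
First extinction: prey at step 1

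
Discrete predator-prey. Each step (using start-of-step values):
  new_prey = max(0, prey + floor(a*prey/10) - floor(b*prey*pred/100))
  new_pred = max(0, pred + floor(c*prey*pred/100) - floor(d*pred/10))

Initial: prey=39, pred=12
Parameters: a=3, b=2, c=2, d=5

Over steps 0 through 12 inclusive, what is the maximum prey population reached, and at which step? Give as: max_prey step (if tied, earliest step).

Step 1: prey: 39+11-9=41; pred: 12+9-6=15
Step 2: prey: 41+12-12=41; pred: 15+12-7=20
Step 3: prey: 41+12-16=37; pred: 20+16-10=26
Step 4: prey: 37+11-19=29; pred: 26+19-13=32
Step 5: prey: 29+8-18=19; pred: 32+18-16=34
Step 6: prey: 19+5-12=12; pred: 34+12-17=29
Step 7: prey: 12+3-6=9; pred: 29+6-14=21
Step 8: prey: 9+2-3=8; pred: 21+3-10=14
Step 9: prey: 8+2-2=8; pred: 14+2-7=9
Step 10: prey: 8+2-1=9; pred: 9+1-4=6
Step 11: prey: 9+2-1=10; pred: 6+1-3=4
Step 12: prey: 10+3-0=13; pred: 4+0-2=2
Max prey = 41 at step 1

Answer: 41 1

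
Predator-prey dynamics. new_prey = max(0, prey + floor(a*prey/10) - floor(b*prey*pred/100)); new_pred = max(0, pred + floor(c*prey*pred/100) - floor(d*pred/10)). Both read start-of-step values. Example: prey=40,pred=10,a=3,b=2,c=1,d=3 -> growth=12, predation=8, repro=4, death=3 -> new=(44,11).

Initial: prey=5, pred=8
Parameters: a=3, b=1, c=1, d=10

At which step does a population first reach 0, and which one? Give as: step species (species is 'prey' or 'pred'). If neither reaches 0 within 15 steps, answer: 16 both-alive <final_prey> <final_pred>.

Answer: 1 pred

Derivation:
Step 1: prey: 5+1-0=6; pred: 8+0-8=0
First extinction: pred at step 1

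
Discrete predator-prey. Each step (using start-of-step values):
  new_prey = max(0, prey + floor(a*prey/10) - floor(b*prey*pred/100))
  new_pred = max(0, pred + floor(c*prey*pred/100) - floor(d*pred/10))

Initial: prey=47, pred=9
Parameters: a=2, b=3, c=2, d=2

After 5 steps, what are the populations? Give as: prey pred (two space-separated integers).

Step 1: prey: 47+9-12=44; pred: 9+8-1=16
Step 2: prey: 44+8-21=31; pred: 16+14-3=27
Step 3: prey: 31+6-25=12; pred: 27+16-5=38
Step 4: prey: 12+2-13=1; pred: 38+9-7=40
Step 5: prey: 1+0-1=0; pred: 40+0-8=32

Answer: 0 32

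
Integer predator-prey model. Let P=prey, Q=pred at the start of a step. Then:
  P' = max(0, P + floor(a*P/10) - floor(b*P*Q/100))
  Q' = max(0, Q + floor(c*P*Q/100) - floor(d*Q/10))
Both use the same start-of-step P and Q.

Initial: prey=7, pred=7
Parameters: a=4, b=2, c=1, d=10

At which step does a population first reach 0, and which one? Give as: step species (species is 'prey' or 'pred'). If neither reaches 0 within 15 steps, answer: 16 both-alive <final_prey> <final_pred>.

Answer: 1 pred

Derivation:
Step 1: prey: 7+2-0=9; pred: 7+0-7=0
First extinction: pred at step 1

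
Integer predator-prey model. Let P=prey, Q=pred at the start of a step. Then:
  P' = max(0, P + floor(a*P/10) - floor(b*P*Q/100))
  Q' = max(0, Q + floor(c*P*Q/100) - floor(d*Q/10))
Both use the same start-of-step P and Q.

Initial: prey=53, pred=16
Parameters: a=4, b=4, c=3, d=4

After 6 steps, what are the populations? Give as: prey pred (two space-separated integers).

Step 1: prey: 53+21-33=41; pred: 16+25-6=35
Step 2: prey: 41+16-57=0; pred: 35+43-14=64
Step 3: prey: 0+0-0=0; pred: 64+0-25=39
Step 4: prey: 0+0-0=0; pred: 39+0-15=24
Step 5: prey: 0+0-0=0; pred: 24+0-9=15
Step 6: prey: 0+0-0=0; pred: 15+0-6=9

Answer: 0 9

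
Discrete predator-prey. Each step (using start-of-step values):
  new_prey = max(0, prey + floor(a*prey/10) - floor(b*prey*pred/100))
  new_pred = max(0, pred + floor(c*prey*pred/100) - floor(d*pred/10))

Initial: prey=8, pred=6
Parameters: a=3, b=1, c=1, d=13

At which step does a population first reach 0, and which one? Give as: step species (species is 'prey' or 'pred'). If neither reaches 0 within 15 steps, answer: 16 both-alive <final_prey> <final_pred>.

Step 1: prey: 8+2-0=10; pred: 6+0-7=0
First extinction: pred at step 1

Answer: 1 pred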